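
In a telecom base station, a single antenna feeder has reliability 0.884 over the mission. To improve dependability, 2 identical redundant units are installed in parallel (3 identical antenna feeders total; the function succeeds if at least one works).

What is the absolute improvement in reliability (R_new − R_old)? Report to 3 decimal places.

0.114

R_before = 0.884
R_after = 1 − (1 − 0.884)^3 = 0.998
ΔR = 0.998 − 0.884 = 0.114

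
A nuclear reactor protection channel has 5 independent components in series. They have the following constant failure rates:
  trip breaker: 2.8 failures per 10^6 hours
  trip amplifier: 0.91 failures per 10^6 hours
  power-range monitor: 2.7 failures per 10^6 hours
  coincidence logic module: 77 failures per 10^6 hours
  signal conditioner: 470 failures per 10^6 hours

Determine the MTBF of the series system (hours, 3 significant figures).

Series of exponential components: λ_sys = Σ λ_i
λ_sys = 0.0000028 + 0.00000091 + 0.0000027 + 0.000077 + 0.00047 = 5.5341e-04 /h
MTBF = 1 / λ_sys = 1810 h

1810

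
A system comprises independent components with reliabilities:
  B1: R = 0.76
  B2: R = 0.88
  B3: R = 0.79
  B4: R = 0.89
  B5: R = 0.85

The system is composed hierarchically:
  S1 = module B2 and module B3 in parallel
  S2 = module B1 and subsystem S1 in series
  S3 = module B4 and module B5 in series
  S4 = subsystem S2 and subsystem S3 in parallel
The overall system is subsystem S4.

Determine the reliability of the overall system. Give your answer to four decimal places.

0.9369

Parallel (B2 and B3): 1 − (1 − 0.880000)(1 − 0.790000) = 0.974800
Series (B1 and [0.974800]): 0.760000 × 0.974800 = 0.740848
Series (B4 and B5): 0.890000 × 0.850000 = 0.756500
Parallel ([0.740848] and [0.756500]): 1 − (1 − 0.740848)(1 − 0.756500) = 0.9369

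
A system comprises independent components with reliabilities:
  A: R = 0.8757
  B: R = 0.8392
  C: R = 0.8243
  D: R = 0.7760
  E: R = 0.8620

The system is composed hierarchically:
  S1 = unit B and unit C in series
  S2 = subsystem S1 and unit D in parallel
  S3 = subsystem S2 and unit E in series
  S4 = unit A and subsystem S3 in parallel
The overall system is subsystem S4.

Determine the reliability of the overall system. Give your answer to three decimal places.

0.975

Series (B and C): 0.83920 × 0.82430 = 0.69175
Parallel ([0.69175] and D): 1 − (1 − 0.69175)(1 − 0.77600) = 0.93095
Series ([0.93095] and E): 0.93095 × 0.86200 = 0.80248
Parallel (A and [0.80248]): 1 − (1 − 0.87570)(1 − 0.80248) = 0.975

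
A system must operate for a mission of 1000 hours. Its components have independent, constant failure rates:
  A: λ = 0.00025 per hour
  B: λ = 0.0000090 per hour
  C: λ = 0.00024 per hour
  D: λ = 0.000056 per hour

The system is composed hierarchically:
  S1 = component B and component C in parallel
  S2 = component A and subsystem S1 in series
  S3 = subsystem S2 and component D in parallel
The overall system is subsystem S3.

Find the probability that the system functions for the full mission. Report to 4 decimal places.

R(A) = exp(−0.00025 × 1000) = 0.778801
R(B) = exp(−0.0000090 × 1000) = 0.991040
R(C) = exp(−0.00024 × 1000) = 0.786628
R(D) = exp(−0.000056 × 1000) = 0.945539
Parallel (B and C): 1 − (1 − 0.991040)(1 − 0.786628) = 0.998088
Series (A and [0.998088]): 0.778801 × 0.998088 = 0.777312
Parallel ([0.777312] and D): 1 − (1 − 0.777312)(1 − 0.945539) = 0.9879

0.9879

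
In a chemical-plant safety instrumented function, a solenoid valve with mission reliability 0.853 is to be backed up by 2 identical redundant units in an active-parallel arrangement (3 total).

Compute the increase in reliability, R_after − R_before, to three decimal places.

R_before = 0.853
R_after = 1 − (1 − 0.853)^3 = 0.997
ΔR = 0.997 − 0.853 = 0.144

0.144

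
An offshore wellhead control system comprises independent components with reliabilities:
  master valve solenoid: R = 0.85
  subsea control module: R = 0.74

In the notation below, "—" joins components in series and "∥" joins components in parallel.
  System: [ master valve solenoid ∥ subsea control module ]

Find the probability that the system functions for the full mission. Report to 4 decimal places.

Parallel (master valve solenoid and subsea control module): 1 − (1 − 0.850000)(1 − 0.740000) = 0.9610

0.9610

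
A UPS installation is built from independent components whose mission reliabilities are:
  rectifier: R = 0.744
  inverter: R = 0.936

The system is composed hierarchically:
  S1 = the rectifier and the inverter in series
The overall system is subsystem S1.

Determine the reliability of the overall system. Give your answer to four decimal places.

0.6964

Series (rectifier and inverter): 0.744000 × 0.936000 = 0.6964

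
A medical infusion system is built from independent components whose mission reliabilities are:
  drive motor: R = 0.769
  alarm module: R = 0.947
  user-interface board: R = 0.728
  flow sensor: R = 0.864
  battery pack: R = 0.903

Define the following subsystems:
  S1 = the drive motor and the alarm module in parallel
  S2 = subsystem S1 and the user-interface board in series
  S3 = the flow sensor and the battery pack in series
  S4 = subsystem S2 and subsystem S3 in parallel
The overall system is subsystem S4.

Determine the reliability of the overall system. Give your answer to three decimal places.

0.938

Parallel (drive motor and alarm module): 1 − (1 − 0.76900)(1 − 0.94700) = 0.98776
Series ([0.98776] and user-interface board): 0.98776 × 0.72800 = 0.71909
Series (flow sensor and battery pack): 0.86400 × 0.90300 = 0.78019
Parallel ([0.71909] and [0.78019]): 1 − (1 − 0.71909)(1 − 0.78019) = 0.938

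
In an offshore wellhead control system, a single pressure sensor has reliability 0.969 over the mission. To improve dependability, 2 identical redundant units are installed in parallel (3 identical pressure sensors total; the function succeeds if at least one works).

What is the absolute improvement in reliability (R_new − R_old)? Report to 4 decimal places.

R_before = 0.969
R_after = 1 − (1 − 0.969)^3 = 1.0000
ΔR = 1.0000 − 0.969 = 0.0310

0.0310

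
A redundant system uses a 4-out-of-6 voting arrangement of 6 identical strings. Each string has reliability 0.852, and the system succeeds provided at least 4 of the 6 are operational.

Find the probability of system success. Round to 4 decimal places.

0.9543

R = Σ_{i=4}^{6} C(6,i) p^i (1−p)^{6−i} with p = 0.852
C(6,4)·0.852^4·0.148^2 = 0.173130
C(6,5)·0.852^5·0.148^1 = 0.398668
C(6,6)·0.852^6·0.148^0 = 0.382505
Sum = 0.9543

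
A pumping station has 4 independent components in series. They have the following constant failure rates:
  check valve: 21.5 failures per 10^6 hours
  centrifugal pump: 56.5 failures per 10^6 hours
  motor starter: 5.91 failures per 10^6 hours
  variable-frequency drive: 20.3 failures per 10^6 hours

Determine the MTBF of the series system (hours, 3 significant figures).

Series of exponential components: λ_sys = Σ λ_i
λ_sys = 0.0000215 + 0.0000565 + 0.00000591 + 0.0000203 = 1.0421e-04 /h
MTBF = 1 / λ_sys = 9600 h

9600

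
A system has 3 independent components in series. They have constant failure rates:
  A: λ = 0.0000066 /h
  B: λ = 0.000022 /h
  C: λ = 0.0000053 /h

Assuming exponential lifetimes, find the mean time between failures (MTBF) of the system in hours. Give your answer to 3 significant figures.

Series of exponential components: λ_sys = Σ λ_i
λ_sys = 0.0000066 + 0.000022 + 0.0000053 = 3.3900e-05 /h
MTBF = 1 / λ_sys = 29500 h

29500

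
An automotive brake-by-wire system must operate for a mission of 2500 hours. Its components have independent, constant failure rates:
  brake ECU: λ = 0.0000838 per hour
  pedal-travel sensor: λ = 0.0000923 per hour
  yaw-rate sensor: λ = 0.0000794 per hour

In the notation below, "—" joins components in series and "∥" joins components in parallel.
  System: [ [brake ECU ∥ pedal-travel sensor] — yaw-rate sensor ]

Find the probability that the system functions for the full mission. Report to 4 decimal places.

0.7880

R(brake ECU) = exp(−0.0000838 × 2500) = 0.810990
R(pedal-travel sensor) = exp(−0.0000923 × 2500) = 0.793938
R(yaw-rate sensor) = exp(−0.0000794 × 2500) = 0.819960
Parallel (brake ECU and pedal-travel sensor): 1 − (1 − 0.810990)(1 − 0.793938) = 0.961052
Series ([0.961052] and yaw-rate sensor): 0.961052 × 0.819960 = 0.7880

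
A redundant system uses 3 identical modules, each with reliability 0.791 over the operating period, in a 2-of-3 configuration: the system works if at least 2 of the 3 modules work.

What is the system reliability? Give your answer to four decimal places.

R = Σ_{i=2}^{3} C(3,i) p^i (1−p)^{3−i} with p = 0.791
C(3,2)·0.791^2·0.209^1 = 0.392302
C(3,3)·0.791^3·0.209^0 = 0.494914
Sum = 0.8872

0.8872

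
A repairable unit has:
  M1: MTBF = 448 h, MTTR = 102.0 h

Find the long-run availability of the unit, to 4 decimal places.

A(M1) = MTBF/(MTBF+MTTR) = 448/(448+102.0) = 0.8145

0.8145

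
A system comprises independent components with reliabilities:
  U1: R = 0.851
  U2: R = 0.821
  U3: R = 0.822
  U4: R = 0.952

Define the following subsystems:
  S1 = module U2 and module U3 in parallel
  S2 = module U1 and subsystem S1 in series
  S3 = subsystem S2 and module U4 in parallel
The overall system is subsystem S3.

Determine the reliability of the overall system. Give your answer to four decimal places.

Parallel (U2 and U3): 1 − (1 − 0.821000)(1 − 0.822000) = 0.968138
Series (U1 and [0.968138]): 0.851000 × 0.968138 = 0.823885
Parallel ([0.823885] and U4): 1 − (1 − 0.823885)(1 − 0.952000) = 0.9915

0.9915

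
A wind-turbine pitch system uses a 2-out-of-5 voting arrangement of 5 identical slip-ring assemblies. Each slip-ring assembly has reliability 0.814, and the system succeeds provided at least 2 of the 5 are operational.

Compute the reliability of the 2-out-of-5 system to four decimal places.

R = Σ_{i=2}^{5} C(5,i) p^i (1−p)^{5−i} with p = 0.814
C(5,2)·0.814^2·0.186^3 = 0.042637
C(5,3)·0.814^3·0.186^2 = 0.186595
C(5,4)·0.814^4·0.186^1 = 0.408301
C(5,5)·0.814^5·0.186^0 = 0.357373
Sum = 0.9949

0.9949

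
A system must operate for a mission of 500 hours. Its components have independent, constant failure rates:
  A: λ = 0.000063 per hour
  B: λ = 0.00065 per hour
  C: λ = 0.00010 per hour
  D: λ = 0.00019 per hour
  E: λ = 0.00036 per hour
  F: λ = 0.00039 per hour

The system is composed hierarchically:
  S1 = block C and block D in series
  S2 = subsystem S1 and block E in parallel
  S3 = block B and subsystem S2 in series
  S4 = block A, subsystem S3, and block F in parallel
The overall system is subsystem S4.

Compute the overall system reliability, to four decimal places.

0.9984

R(A) = exp(−0.000063 × 500) = 0.968991
R(B) = exp(−0.00065 × 500) = 0.722527
R(C) = exp(−0.00010 × 500) = 0.951229
R(D) = exp(−0.00019 × 500) = 0.909373
R(E) = exp(−0.00036 × 500) = 0.835270
R(F) = exp(−0.00039 × 500) = 0.822835
Series (C and D): 0.951229 × 0.909373 = 0.865022
Parallel ([0.865022] and E): 1 − (1 − 0.865022)(1 − 0.835270) = 0.977765
Series (B and [0.977765]): 0.722527 × 0.977765 = 0.706462
Parallel (A, [0.706462], and F): 1 − (1 − 0.968991)(1 − 0.706462)(1 − 0.822835) = 0.9984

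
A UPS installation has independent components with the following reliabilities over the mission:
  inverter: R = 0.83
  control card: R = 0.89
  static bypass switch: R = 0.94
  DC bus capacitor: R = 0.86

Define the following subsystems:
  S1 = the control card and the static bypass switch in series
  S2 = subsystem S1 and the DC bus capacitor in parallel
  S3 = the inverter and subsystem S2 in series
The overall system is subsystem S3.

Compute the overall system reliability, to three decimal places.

0.811

Series (control card and static bypass switch): 0.89000 × 0.94000 = 0.83660
Parallel ([0.83660] and DC bus capacitor): 1 − (1 − 0.83660)(1 − 0.86000) = 0.97712
Series (inverter and [0.97712]): 0.83000 × 0.97712 = 0.811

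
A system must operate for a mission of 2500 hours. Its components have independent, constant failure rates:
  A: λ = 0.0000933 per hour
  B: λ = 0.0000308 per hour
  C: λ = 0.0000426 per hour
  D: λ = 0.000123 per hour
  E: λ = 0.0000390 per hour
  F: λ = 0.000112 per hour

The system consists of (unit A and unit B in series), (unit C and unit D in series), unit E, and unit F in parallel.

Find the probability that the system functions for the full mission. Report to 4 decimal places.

R(A) = exp(−0.0000933 × 2500) = 0.791956
R(B) = exp(−0.0000308 × 2500) = 0.925890
R(C) = exp(−0.0000426 × 2500) = 0.898975
R(D) = exp(−0.000123 × 2500) = 0.735283
R(E) = exp(−0.0000390 × 2500) = 0.907102
R(F) = exp(−0.000112 × 2500) = 0.755784
Series (A and B): 0.791956 × 0.925890 = 0.733264
Series (C and D): 0.898975 × 0.735283 = 0.661001
Parallel ([0.733264], [0.661001], E, and F): 1 − (1 − 0.733264)(1 − 0.661001)(1 − 0.907102)(1 − 0.755784) = 0.9979

0.9979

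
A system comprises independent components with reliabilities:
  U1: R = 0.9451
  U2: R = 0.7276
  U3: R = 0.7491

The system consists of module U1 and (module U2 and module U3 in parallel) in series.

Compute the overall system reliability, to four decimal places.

Parallel (U2 and U3): 1 − (1 − 0.727600)(1 − 0.749100) = 0.931655
Series (U1 and [0.931655]): 0.945100 × 0.931655 = 0.8805

0.8805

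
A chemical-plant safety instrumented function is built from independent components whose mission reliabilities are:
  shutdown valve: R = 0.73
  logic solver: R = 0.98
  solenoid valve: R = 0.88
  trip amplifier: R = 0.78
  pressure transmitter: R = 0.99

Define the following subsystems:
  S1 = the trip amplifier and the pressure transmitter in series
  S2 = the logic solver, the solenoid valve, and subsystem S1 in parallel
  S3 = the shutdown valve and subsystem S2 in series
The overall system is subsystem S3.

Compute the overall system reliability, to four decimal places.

Series (trip amplifier and pressure transmitter): 0.780000 × 0.990000 = 0.772200
Parallel (logic solver, solenoid valve, and [0.772200]): 1 − (1 − 0.980000)(1 − 0.880000)(1 − 0.772200) = 0.999453
Series (shutdown valve and [0.999453]): 0.730000 × 0.999453 = 0.7296

0.7296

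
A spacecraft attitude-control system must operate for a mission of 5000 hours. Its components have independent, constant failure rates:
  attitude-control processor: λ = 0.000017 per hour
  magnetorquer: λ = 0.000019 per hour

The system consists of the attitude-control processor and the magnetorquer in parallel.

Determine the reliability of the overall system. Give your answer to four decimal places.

0.9926

R(attitude-control processor) = exp(−0.000017 × 5000) = 0.918512
R(magnetorquer) = exp(−0.000019 × 5000) = 0.909373
Parallel (attitude-control processor and magnetorquer): 1 − (1 − 0.918512)(1 − 0.909373) = 0.9926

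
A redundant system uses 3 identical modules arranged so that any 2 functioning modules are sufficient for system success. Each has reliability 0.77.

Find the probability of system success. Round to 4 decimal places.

R = Σ_{i=2}^{3} C(3,i) p^i (1−p)^{3−i} with p = 0.77
C(3,2)·0.77^2·0.23^1 = 0.409101
C(3,3)·0.77^3·0.23^0 = 0.456533
Sum = 0.8656

0.8656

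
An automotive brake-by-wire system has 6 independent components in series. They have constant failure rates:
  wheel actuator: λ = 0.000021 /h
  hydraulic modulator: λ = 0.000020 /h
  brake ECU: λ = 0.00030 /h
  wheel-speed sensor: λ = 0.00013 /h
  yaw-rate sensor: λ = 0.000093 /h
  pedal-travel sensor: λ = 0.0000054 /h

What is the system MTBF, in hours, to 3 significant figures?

Series of exponential components: λ_sys = Σ λ_i
λ_sys = 0.000021 + 0.000020 + 0.00030 + 0.00013 + 0.000093 + 0.0000054 = 5.6940e-04 /h
MTBF = 1 / λ_sys = 1760 h

1760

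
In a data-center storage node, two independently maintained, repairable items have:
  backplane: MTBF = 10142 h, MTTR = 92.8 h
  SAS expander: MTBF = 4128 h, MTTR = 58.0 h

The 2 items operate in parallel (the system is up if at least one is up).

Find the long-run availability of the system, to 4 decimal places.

0.9999

A(backplane) = MTBF/(MTBF+MTTR) = 10142/(10142+92.8) = 0.990933
A(SAS expander) = MTBF/(MTBF+MTTR) = 4128/(4128+58.0) = 0.986144
Parallel availability: 1 − (1 − 0.990933)(1 − 0.986144) = 0.9999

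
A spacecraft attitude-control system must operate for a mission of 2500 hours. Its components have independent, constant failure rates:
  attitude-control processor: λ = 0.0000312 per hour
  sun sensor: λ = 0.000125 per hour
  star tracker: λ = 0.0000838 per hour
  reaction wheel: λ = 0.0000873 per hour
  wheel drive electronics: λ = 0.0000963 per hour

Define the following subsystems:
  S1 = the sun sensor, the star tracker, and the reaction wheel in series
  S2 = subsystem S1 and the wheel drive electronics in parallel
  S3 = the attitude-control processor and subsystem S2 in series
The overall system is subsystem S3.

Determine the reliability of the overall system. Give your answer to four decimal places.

0.8215

R(attitude-control processor) = exp(−0.0000312 × 2500) = 0.924964
R(sun sensor) = exp(−0.000125 × 2500) = 0.731616
R(star tracker) = exp(−0.0000838 × 2500) = 0.810990
R(reaction wheel) = exp(−0.0000873 × 2500) = 0.803924
R(wheel drive electronics) = exp(−0.0000963 × 2500) = 0.786038
Series (sun sensor, star tracker, and reaction wheel): 0.731616 × 0.810990 × 0.803924 = 0.476995
Parallel ([0.476995] and wheel drive electronics): 1 − (1 − 0.476995)(1 − 0.786038) = 0.888097
Series (attitude-control processor and [0.888097]): 0.924964 × 0.888097 = 0.8215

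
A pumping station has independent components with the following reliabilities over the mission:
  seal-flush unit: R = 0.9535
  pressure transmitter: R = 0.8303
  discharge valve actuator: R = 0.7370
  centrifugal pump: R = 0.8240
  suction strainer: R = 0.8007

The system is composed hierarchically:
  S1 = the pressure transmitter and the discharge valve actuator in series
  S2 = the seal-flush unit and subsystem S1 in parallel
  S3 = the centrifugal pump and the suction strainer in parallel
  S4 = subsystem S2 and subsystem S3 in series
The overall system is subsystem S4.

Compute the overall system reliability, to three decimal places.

Series (pressure transmitter and discharge valve actuator): 0.83030 × 0.73700 = 0.61193
Parallel (seal-flush unit and [0.61193]): 1 − (1 − 0.95350)(1 − 0.61193) = 0.98195
Parallel (centrifugal pump and suction strainer): 1 − (1 − 0.82400)(1 − 0.80070) = 0.96492
Series ([0.98195] and [0.96492]): 0.98195 × 0.96492 = 0.948

0.948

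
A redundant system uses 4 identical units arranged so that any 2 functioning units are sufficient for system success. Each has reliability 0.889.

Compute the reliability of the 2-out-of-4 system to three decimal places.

R = Σ_{i=2}^{4} C(4,i) p^i (1−p)^{4−i} with p = 0.889
C(4,2)·0.889^2·0.111^2 = 0.05843
C(4,3)·0.889^3·0.111^1 = 0.31195
C(4,4)·0.889^4·0.111^0 = 0.62461
Sum = 0.995

0.995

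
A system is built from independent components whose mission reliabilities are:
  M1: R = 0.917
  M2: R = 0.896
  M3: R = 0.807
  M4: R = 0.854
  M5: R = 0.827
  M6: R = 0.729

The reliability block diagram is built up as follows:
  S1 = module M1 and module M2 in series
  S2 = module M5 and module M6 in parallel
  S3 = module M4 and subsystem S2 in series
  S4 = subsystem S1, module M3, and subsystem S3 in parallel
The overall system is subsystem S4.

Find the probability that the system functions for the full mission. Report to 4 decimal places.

0.9936

Series (M1 and M2): 0.917000 × 0.896000 = 0.821632
Parallel (M5 and M6): 1 − (1 − 0.827000)(1 − 0.729000) = 0.953117
Series (M4 and [0.953117]): 0.854000 × 0.953117 = 0.813962
Parallel ([0.821632], M3, and [0.813962]): 1 − (1 − 0.821632)(1 − 0.807000)(1 − 0.813962) = 0.9936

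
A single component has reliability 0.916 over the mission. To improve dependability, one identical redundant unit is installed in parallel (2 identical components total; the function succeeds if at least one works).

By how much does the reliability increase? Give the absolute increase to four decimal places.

0.0769

R_before = 0.916
R_after = 1 − (1 − 0.916)^2 = 0.9929
ΔR = 0.9929 − 0.916 = 0.0769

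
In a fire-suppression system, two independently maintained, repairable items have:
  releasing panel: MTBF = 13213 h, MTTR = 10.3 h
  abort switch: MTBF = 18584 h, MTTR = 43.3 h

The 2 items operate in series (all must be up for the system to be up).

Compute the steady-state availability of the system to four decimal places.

0.9969

A(releasing panel) = MTBF/(MTBF+MTTR) = 13213/(13213+10.3) = 0.999221
A(abort switch) = MTBF/(MTBF+MTTR) = 18584/(18584+43.3) = 0.997675
Series availability: 0.999221 × 0.997675 = 0.9969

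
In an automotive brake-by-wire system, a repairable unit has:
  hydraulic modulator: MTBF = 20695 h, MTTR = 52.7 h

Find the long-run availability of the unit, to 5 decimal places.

A(hydraulic modulator) = MTBF/(MTBF+MTTR) = 20695/(20695+52.7) = 0.99746

0.99746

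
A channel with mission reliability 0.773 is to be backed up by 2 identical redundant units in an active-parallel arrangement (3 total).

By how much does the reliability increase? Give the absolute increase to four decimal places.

R_before = 0.773
R_after = 1 − (1 − 0.773)^3 = 0.9883
ΔR = 0.9883 − 0.773 = 0.2153

0.2153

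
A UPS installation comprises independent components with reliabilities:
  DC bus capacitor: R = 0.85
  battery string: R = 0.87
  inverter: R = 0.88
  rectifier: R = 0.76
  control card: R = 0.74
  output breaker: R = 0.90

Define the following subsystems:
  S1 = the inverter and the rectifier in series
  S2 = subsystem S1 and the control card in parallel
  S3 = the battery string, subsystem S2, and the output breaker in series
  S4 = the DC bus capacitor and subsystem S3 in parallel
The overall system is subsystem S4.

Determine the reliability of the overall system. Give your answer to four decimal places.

0.9573

Series (inverter and rectifier): 0.880000 × 0.760000 = 0.668800
Parallel ([0.668800] and control card): 1 − (1 − 0.668800)(1 − 0.740000) = 0.913888
Series (battery string, [0.913888], and output breaker): 0.870000 × 0.913888 × 0.900000 = 0.715574
Parallel (DC bus capacitor and [0.715574]): 1 − (1 − 0.850000)(1 − 0.715574) = 0.9573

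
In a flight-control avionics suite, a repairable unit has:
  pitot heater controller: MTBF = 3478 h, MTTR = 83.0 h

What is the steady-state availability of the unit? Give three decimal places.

0.977

A(pitot heater controller) = MTBF/(MTBF+MTTR) = 3478/(3478+83.0) = 0.977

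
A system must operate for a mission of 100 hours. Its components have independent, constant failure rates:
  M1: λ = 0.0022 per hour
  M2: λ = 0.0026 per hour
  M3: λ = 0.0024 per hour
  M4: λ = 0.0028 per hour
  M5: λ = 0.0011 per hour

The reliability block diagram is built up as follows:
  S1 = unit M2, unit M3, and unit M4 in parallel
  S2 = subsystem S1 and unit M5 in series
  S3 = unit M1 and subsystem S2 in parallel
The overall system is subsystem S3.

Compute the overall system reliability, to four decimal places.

R(M1) = exp(−0.0022 × 100) = 0.802519
R(M2) = exp(−0.0026 × 100) = 0.771052
R(M3) = exp(−0.0024 × 100) = 0.786628
R(M4) = exp(−0.0028 × 100) = 0.755784
R(M5) = exp(−0.0011 × 100) = 0.895834
Parallel (M2, M3, and M4): 1 − (1 − 0.771052)(1 − 0.786628)(1 − 0.755784) = 0.988070
Series ([0.988070] and M5): 0.988070 × 0.895834 = 0.885147
Parallel (M1 and [0.885147]): 1 − (1 − 0.802519)(1 − 0.885147) = 0.9773

0.9773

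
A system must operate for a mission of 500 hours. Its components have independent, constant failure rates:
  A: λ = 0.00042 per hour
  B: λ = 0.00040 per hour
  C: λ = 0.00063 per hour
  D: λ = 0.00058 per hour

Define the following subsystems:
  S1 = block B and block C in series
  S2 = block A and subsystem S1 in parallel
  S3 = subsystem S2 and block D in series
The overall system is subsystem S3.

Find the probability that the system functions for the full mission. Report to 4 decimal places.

R(A) = exp(−0.00042 × 500) = 0.810584
R(B) = exp(−0.00040 × 500) = 0.818731
R(C) = exp(−0.00063 × 500) = 0.729789
R(D) = exp(−0.00058 × 500) = 0.748264
Series (B and C): 0.818731 × 0.729789 = 0.597501
Parallel (A and [0.597501]): 1 − (1 − 0.810584)(1 − 0.597501) = 0.923760
Series ([0.923760] and D): 0.923760 × 0.748264 = 0.6912

0.6912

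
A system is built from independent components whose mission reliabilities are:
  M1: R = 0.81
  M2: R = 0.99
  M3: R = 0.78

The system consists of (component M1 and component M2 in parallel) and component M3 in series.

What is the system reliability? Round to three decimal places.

Parallel (M1 and M2): 1 − (1 − 0.81000)(1 − 0.99000) = 0.99810
Series ([0.99810] and M3): 0.99810 × 0.78000 = 0.779

0.779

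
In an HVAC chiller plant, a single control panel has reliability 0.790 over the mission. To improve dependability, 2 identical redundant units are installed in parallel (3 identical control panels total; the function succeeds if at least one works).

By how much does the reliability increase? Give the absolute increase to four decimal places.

0.2007

R_before = 0.790
R_after = 1 − (1 − 0.790)^3 = 0.9907
ΔR = 0.9907 − 0.790 = 0.2007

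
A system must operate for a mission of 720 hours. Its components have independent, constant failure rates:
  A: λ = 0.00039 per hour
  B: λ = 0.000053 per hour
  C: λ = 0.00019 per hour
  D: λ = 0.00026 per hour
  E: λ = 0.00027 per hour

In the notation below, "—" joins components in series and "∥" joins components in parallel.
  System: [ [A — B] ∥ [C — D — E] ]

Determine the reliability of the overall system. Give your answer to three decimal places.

0.890

R(A) = exp(−0.00039 × 720) = 0.75518
R(B) = exp(−0.000053 × 720) = 0.96256
R(C) = exp(−0.00019 × 720) = 0.87214
R(D) = exp(−0.00026 × 720) = 0.82928
R(E) = exp(−0.00027 × 720) = 0.82333
Series (A and B): 0.75518 × 0.96256 = 0.72691
Series (C, D, and E): 0.87214 × 0.82928 × 0.82333 = 0.59547
Parallel ([0.72691] and [0.59547]): 1 − (1 − 0.72691)(1 − 0.59547) = 0.890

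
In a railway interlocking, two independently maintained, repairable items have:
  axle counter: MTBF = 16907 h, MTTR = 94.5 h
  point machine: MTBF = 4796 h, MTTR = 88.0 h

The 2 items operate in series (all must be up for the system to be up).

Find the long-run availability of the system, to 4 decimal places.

0.9765

A(axle counter) = MTBF/(MTBF+MTTR) = 16907/(16907+94.5) = 0.994442
A(point machine) = MTBF/(MTBF+MTTR) = 4796/(4796+88.0) = 0.981982
Series availability: 0.994442 × 0.981982 = 0.9765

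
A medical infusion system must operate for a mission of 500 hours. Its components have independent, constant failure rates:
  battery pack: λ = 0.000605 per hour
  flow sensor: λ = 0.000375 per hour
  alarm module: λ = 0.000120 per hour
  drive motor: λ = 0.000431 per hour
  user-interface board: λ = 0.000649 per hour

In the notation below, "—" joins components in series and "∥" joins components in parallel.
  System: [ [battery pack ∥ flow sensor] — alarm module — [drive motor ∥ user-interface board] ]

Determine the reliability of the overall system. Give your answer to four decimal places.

0.8514

R(battery pack) = exp(−0.000605 × 500) = 0.738968
R(flow sensor) = exp(−0.000375 × 500) = 0.829029
R(alarm module) = exp(−0.000120 × 500) = 0.941765
R(drive motor) = exp(−0.000431 × 500) = 0.806138
R(user-interface board) = exp(−0.000649 × 500) = 0.722889
Parallel (battery pack and flow sensor): 1 − (1 − 0.738968)(1 − 0.829029) = 0.955371
Parallel (drive motor and user-interface board): 1 − (1 − 0.806138)(1 − 0.722889) = 0.946279
Series ([0.955371], alarm module, and [0.946279]): 0.955371 × 0.941765 × 0.946279 = 0.8514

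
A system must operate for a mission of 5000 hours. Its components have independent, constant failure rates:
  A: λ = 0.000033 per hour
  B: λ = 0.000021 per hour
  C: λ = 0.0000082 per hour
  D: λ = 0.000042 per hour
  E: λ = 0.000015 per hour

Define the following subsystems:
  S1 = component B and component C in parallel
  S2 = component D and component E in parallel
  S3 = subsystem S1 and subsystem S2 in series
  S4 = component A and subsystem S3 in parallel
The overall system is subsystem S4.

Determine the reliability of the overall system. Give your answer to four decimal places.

R(A) = exp(−0.000033 × 5000) = 0.847894
R(B) = exp(−0.000021 × 5000) = 0.900325
R(C) = exp(−0.0000082 × 5000) = 0.959829
R(D) = exp(−0.000042 × 5000) = 0.810584
R(E) = exp(−0.000015 × 5000) = 0.927743
Parallel (B and C): 1 − (1 − 0.900325)(1 − 0.959829) = 0.995996
Parallel (D and E): 1 − (1 − 0.810584)(1 − 0.927743) = 0.986313
Series ([0.995996] and [0.986313]): 0.995996 × 0.986313 = 0.982364
Parallel (A and [0.982364]): 1 − (1 − 0.847894)(1 − 0.982364) = 0.9973

0.9973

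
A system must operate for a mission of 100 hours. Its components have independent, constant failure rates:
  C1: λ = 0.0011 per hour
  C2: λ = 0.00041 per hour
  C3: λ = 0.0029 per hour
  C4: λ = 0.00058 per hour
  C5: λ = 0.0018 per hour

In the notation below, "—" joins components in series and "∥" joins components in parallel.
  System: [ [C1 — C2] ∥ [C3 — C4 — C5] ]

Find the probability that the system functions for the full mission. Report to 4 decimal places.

R(C1) = exp(−0.0011 × 100) = 0.895834
R(C2) = exp(−0.00041 × 100) = 0.959829
R(C3) = exp(−0.0029 × 100) = 0.748264
R(C4) = exp(−0.00058 × 100) = 0.943650
R(C5) = exp(−0.0018 × 100) = 0.835270
Series (C1 and C2): 0.895834 × 0.959829 = 0.859847
Series (C3, C4, and C5): 0.748264 × 0.943650 × 0.835270 = 0.589784
Parallel ([0.859847] and [0.589784]): 1 − (1 − 0.859847)(1 − 0.589784) = 0.9425

0.9425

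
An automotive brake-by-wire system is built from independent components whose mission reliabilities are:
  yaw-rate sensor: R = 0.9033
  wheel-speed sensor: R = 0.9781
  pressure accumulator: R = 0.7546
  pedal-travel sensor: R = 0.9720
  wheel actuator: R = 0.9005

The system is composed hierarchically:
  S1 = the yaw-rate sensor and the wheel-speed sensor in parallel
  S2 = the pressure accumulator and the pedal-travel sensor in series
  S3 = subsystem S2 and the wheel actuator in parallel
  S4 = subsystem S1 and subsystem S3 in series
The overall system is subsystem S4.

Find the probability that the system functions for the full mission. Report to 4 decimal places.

Parallel (yaw-rate sensor and wheel-speed sensor): 1 − (1 − 0.903300)(1 − 0.978100) = 0.997882
Series (pressure accumulator and pedal-travel sensor): 0.754600 × 0.972000 = 0.733471
Parallel ([0.733471] and wheel actuator): 1 − (1 − 0.733471)(1 − 0.900500) = 0.973480
Series ([0.997882] and [0.973480]): 0.997882 × 0.973480 = 0.9714

0.9714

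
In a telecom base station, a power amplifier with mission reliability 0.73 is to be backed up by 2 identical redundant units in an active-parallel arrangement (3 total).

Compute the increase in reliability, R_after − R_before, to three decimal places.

R_before = 0.73
R_after = 1 − (1 − 0.73)^3 = 0.980
ΔR = 0.980 − 0.73 = 0.250

0.250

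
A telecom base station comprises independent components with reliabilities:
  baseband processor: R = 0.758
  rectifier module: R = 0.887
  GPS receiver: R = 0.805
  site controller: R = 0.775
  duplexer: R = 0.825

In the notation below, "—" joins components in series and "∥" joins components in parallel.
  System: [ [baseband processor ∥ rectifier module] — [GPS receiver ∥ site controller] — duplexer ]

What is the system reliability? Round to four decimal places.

Parallel (baseband processor and rectifier module): 1 − (1 − 0.758000)(1 − 0.887000) = 0.972654
Parallel (GPS receiver and site controller): 1 − (1 − 0.805000)(1 − 0.775000) = 0.956125
Series ([0.972654], [0.956125], and duplexer): 0.972654 × 0.956125 × 0.825000 = 0.7672

0.7672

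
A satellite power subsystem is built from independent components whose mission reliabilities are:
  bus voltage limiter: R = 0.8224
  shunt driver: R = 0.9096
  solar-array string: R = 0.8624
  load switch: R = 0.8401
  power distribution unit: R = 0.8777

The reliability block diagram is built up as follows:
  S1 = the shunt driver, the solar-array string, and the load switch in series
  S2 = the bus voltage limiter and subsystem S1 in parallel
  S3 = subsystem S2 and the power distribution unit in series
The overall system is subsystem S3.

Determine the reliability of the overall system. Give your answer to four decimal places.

Series (shunt driver, solar-array string, and load switch): 0.909600 × 0.862400 × 0.840100 = 0.659007
Parallel (bus voltage limiter and [0.659007]): 1 − (1 − 0.822400)(1 − 0.659007) = 0.939440
Series ([0.939440] and power distribution unit): 0.939440 × 0.877700 = 0.8245

0.8245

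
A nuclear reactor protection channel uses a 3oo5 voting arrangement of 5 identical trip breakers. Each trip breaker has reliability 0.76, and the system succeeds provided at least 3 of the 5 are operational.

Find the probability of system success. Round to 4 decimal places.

R = Σ_{i=3}^{5} C(5,i) p^i (1−p)^{5−i} with p = 0.76
C(5,3)·0.76^3·0.24^2 = 0.252850
C(5,4)·0.76^4·0.24^1 = 0.400346
C(5,5)·0.76^5·0.24^0 = 0.253553
Sum = 0.9067

0.9067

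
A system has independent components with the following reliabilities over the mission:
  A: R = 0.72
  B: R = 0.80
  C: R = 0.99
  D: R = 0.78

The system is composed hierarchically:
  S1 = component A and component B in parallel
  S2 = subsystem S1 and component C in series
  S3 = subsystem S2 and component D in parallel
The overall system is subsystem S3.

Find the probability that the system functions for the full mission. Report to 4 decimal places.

0.9856

Parallel (A and B): 1 − (1 − 0.720000)(1 − 0.800000) = 0.944000
Series ([0.944000] and C): 0.944000 × 0.990000 = 0.934560
Parallel ([0.934560] and D): 1 − (1 − 0.934560)(1 − 0.780000) = 0.9856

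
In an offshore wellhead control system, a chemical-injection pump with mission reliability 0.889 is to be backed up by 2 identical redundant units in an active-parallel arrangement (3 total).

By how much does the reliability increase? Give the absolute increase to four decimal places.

R_before = 0.889
R_after = 1 − (1 − 0.889)^3 = 0.9986
ΔR = 0.9986 − 0.889 = 0.1096

0.1096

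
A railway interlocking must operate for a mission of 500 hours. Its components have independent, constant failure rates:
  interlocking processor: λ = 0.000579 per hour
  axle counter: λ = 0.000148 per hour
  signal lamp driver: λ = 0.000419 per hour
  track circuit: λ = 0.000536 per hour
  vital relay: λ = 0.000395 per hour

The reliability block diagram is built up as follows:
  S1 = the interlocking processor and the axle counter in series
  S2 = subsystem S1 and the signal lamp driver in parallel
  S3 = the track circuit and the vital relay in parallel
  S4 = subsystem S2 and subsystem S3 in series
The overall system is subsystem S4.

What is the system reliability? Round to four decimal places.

R(interlocking processor) = exp(−0.000579 × 500) = 0.748638
R(axle counter) = exp(−0.000148 × 500) = 0.928672
R(signal lamp driver) = exp(−0.000419 × 500) = 0.810990
R(track circuit) = exp(−0.000536 × 500) = 0.764908
R(vital relay) = exp(−0.000395 × 500) = 0.820780
Series (interlocking processor and axle counter): 0.748638 × 0.928672 = 0.695239
Parallel ([0.695239] and signal lamp driver): 1 − (1 − 0.695239)(1 − 0.810990) = 0.942397
Parallel (track circuit and vital relay): 1 − (1 − 0.764908)(1 − 0.820780) = 0.957867
Series ([0.942397] and [0.957867]): 0.942397 × 0.957867 = 0.9027

0.9027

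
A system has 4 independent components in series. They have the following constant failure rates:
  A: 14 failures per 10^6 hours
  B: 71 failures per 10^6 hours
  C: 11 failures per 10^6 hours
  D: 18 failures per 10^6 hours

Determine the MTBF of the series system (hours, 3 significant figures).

8770

Series of exponential components: λ_sys = Σ λ_i
λ_sys = 0.000014 + 0.000071 + 0.000011 + 0.000018 = 1.1400e-04 /h
MTBF = 1 / λ_sys = 8770 h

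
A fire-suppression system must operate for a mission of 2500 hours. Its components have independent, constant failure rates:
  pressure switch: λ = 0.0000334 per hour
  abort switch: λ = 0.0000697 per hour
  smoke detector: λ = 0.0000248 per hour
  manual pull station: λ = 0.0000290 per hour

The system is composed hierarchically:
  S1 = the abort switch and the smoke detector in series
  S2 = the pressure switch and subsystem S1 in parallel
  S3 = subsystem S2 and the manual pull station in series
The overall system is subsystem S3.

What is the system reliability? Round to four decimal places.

R(pressure switch) = exp(−0.0000334 × 2500) = 0.919891
R(abort switch) = exp(−0.0000697 × 2500) = 0.840087
R(smoke detector) = exp(−0.0000248 × 2500) = 0.939883
R(manual pull station) = exp(−0.0000290 × 2500) = 0.930066
Series (abort switch and smoke detector): 0.840087 × 0.939883 = 0.789583
Parallel (pressure switch and [0.789583]): 1 − (1 − 0.919891)(1 − 0.789583) = 0.983144
Series ([0.983144] and manual pull station): 0.983144 × 0.930066 = 0.9144

0.9144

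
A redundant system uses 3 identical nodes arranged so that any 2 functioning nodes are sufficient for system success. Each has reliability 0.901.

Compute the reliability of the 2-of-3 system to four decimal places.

R = Σ_{i=2}^{3} C(3,i) p^i (1−p)^{3−i} with p = 0.901
C(3,2)·0.901^2·0.099^1 = 0.241105
C(3,3)·0.901^3·0.099^0 = 0.731433
Sum = 0.9725

0.9725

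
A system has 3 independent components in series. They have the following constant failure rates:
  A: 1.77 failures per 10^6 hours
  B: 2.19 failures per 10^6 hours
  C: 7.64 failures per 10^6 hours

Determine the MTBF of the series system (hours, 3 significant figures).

86200

Series of exponential components: λ_sys = Σ λ_i
λ_sys = 0.00000177 + 0.00000219 + 0.00000764 = 1.1600e-05 /h
MTBF = 1 / λ_sys = 86200 h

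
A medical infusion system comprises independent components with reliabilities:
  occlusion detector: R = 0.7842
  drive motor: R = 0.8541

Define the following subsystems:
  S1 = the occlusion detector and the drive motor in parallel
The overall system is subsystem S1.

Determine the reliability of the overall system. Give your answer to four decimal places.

0.9685

Parallel (occlusion detector and drive motor): 1 − (1 − 0.784200)(1 − 0.854100) = 0.9685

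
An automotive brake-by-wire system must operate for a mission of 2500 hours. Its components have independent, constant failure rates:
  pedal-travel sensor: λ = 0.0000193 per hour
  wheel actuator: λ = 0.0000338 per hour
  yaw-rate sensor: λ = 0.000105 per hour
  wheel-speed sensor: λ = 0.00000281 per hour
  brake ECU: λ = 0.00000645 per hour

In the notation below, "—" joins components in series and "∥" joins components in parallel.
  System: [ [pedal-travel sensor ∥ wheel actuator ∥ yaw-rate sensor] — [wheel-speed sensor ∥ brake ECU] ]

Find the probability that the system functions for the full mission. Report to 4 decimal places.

R(pedal-travel sensor) = exp(−0.0000193 × 2500) = 0.952896
R(wheel actuator) = exp(−0.0000338 × 2500) = 0.918972
R(yaw-rate sensor) = exp(−0.000105 × 2500) = 0.769126
R(wheel-speed sensor) = exp(−0.00000281 × 2500) = 0.993000
R(brake ECU) = exp(−0.00000645 × 2500) = 0.984004
Parallel (pedal-travel sensor, wheel actuator, and yaw-rate sensor): 1 − (1 − 0.952896)(1 − 0.918972)(1 − 0.769126) = 0.999119
Parallel (wheel-speed sensor and brake ECU): 1 − (1 − 0.993000)(1 − 0.984004) = 0.999888
Series ([0.999119] and [0.999888]): 0.999119 × 0.999888 = 0.9990

0.9990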